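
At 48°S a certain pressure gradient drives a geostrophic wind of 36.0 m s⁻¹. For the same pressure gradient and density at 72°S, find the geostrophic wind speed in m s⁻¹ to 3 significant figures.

With the same pressure gradient and density, V_g ∝ 1/f ∝ 1/sin φ.
V₂ = V₁ · sin φ₁ / sin φ₂ = 36.0 × sin 48° / sin 72°
V₂ = 36.0 × 0.7431/0.9511 = 28.1 m s⁻¹

28.1 m s⁻¹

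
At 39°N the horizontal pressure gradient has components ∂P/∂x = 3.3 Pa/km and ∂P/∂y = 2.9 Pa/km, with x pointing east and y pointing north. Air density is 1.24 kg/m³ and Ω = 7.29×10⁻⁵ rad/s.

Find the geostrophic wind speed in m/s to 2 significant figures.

39 m/s

Coriolis parameter at 39°N:
f = 2Ω sin φ = 2 × 7.29×10⁻⁵ × sin 39° = 9.18×10⁻⁵ s⁻¹
Component geostrophic relations (x east, y north):
u_g = −(1/(fρ)) ∂P/∂y,  v_g = (1/(fρ)) ∂P/∂x
u_g = −(2.9×10⁻³)/(9.18×10⁻⁵ × 1.24) = −25.5 m/s;  v_g = (3.3×10⁻³)/(9.18×10⁻⁵ × 1.24) = 29.0 m/s
|V_g| = √(u_g² + v_g²) = 38.6 m/s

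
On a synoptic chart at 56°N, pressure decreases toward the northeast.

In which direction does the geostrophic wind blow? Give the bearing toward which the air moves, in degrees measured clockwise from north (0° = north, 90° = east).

135°

The pressure-gradient force points toward the northeast (bearing 045°).
Geostrophic balance: in the Northern Hemisphere the Coriolis force deflects motion to the right, so the geostrophic wind blows 90° to the right of the pressure-gradient force (low pressure on the left).
Rotating 045° by 90° clockwise gives 135° — the wind blows toward the southeast.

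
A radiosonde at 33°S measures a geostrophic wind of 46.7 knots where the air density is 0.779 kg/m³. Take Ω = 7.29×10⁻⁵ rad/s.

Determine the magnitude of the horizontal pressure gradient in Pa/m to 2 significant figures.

Coriolis parameter at 33°S:
f = 2Ω sin φ = 2 × 7.29×10⁻⁵ × sin 33° = 7.94×10⁻⁵ s⁻¹
Wind speed in SI: 46.7 knots = 24.0 m/s
Geostrophic balance rearranged: |∂P/∂n| = f ρ V_g
|∂P/∂n| = 7.94×10⁻⁵ × 0.779 × 24.0 = 1.49×10⁻³ Pa/m

1.5×10⁻³ Pa/m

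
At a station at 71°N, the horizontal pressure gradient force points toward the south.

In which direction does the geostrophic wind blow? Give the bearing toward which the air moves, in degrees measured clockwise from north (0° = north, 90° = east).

The pressure-gradient force points toward the south (bearing 180°).
Geostrophic balance: in the Northern Hemisphere the Coriolis force deflects motion to the right, so the geostrophic wind blows 90° to the right of the pressure-gradient force (low pressure on the left).
Rotating 180° by 90° clockwise gives 270° — the wind blows toward the west.

270°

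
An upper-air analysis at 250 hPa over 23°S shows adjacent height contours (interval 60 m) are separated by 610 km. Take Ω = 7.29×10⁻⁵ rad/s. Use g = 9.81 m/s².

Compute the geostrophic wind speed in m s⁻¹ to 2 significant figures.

Coriolis parameter at 23°S:
f = 2Ω sin φ = 2 × 7.29×10⁻⁵ × sin 23° = 5.70×10⁻⁵ s⁻¹
Height gradient: |∂Z/∂n| = 60 m / 610000 m = 9.84×10⁻⁵
On a pressure surface, geostrophic balance gives V_g = (g/f)|∂Z/∂n|:
V_g = 9.81 × 9.84×10⁻⁵ / 5.70×10⁻⁵ = 16.9 m/s

17 m s⁻¹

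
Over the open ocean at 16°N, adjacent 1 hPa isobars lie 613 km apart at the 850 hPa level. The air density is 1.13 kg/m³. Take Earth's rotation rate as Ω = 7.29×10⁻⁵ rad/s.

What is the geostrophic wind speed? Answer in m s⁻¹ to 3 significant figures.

3.59 m s⁻¹

Coriolis parameter at 16°N:
f = 2Ω sin φ = 2 × 7.29×10⁻⁵ × sin 16° = 4.02×10⁻⁵ s⁻¹
Pressure gradient: |∂P/∂n| = 100 Pa / 613000 m = 1.63×10⁻⁴ Pa/m
Geostrophic balance (pressure-gradient force = Coriolis force):
V_g = (1/(fρ)) |∂P/∂n| = 1.63×10⁻⁴ / (4.02×10⁻⁵ × 1.13) = 3.59 m/s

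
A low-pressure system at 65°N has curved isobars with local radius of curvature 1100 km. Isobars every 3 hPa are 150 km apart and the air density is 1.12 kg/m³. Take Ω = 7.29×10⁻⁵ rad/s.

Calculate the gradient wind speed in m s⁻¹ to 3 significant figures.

Coriolis parameter at 65°N:
f = 2Ω sin φ = 2 × 7.29×10⁻⁵ × sin 65° = 1.32×10⁻⁴ s⁻¹
Pressure gradient: |∂P/∂n| = 300 Pa / 150000 m = 2.00×10⁻³ Pa/m
Geostrophic speed: V_g = |∂P/∂n|/(fρ) = 2.00×10⁻³/(1.32×10⁻⁴ × 1.12) = 13.5 m/s
Around a low, centrifugal force acts outward with Coriolis, so pressure-gradient force balances both:
(1/ρ)|∂P/∂n| = fV + V²/R  →  V² + fR·V − fR·V_g = 0
With fR = 1.32×10⁻⁴ × 1100×10³ m = 145 m/s:
V = [−fR + √((fR)² + 4 fR V_g)]/2 = [−145 + √(145² + 4×145×13.5)]/2 = 12.4 m/s
Subgeostrophic (V < V_g = 13.5 m/s), as expected around a low.

12.4 m s⁻¹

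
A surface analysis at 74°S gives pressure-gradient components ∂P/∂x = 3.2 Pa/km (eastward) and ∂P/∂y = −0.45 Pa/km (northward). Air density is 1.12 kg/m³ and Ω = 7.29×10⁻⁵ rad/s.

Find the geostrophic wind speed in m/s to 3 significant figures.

Coriolis parameter at 74°S:
f = 2Ω sin φ = 2 × 7.29×10⁻⁵ × sin 74° = 1.40×10⁻⁴ s⁻¹
In the Southern Hemisphere f is negative: f = −1.40×10⁻⁴ s⁻¹.
Component geostrophic relations (x east, y north):
u_g = −(1/(fρ)) ∂P/∂y,  v_g = (1/(fρ)) ∂P/∂x
u_g = −(−0.45×10⁻³)/(−1.40×10⁻⁴ × 1.12) = −2.87 m/s;  v_g = (3.2×10⁻³)/(−1.40×10⁻⁴ × 1.12) = −20.4 m/s
|V_g| = √(u_g² + v_g²) = 20.6 m/s

20.6 m/s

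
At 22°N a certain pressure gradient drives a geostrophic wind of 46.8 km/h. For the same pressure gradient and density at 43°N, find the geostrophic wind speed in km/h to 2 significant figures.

With the same pressure gradient and density, V_g ∝ 1/f ∝ 1/sin φ.
V₂ = V₁ · sin φ₁ / sin φ₂ = 46.8 × sin 22° / sin 43°
V₂ = 46.8 × 0.3746/0.6820 = 26 km/h

26 km/h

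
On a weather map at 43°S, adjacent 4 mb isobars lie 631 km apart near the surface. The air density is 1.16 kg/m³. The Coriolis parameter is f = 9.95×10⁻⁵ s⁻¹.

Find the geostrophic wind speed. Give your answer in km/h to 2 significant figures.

Pressure gradient: |∂P/∂n| = 400 Pa / 631000 m = 6.34×10⁻⁴ Pa/m
Geostrophic balance (pressure-gradient force = Coriolis force):
V_g = (1/(fρ)) |∂P/∂n| = 6.34×10⁻⁴ / (9.95×10⁻⁵ × 1.16) = 5.49 m/s
Converting: 5.49 m/s × 3.6 = 20 km/h

20 km/h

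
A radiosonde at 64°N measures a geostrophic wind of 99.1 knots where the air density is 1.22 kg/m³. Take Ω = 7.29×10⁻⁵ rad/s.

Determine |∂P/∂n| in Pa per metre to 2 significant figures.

Coriolis parameter at 64°N:
f = 2Ω sin φ = 2 × 7.29×10⁻⁵ × sin 64° = 1.31×10⁻⁴ s⁻¹
Wind speed in SI: 99.1 knots = 51.0 m/s
Geostrophic balance rearranged: |∂P/∂n| = f ρ V_g
|∂P/∂n| = 1.31×10⁻⁴ × 1.22 × 51.0 = 8.15×10⁻³ Pa/m

8.2×10⁻³ Pa/m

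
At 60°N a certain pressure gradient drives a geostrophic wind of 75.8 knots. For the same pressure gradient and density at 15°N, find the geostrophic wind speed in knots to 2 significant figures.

With the same pressure gradient and density, V_g ∝ 1/f ∝ 1/sin φ.
V₂ = V₁ · sin φ₁ / sin φ₂ = 75.8 × sin 60° / sin 15°
V₂ = 75.8 × 0.8660/0.2588 = 250 knots

250 knots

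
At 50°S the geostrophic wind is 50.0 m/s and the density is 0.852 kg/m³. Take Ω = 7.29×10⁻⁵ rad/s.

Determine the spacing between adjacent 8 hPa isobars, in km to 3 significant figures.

Coriolis parameter at 50°S:
f = 2Ω sin φ = 2 × 7.29×10⁻⁵ × sin 50° = 1.12×10⁻⁴ s⁻¹
Geostrophic balance rearranged: |∂P/∂n| = f ρ V_g
|∂P/∂n| = 1.12×10⁻⁴ × 0.852 × 50.0 = 4.76×10⁻³ Pa/m
Isobar spacing: Δn = ΔP/|∂P/∂n| = 800 Pa / 4.76×10⁻³ Pa/m = 168139 m ≈ 168 km

168 km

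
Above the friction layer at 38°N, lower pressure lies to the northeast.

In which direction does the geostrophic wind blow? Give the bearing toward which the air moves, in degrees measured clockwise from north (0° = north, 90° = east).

135°

The pressure-gradient force points toward the northeast (bearing 045°).
Geostrophic balance: in the Northern Hemisphere the Coriolis force deflects motion to the right, so the geostrophic wind blows 90° to the right of the pressure-gradient force (low pressure on the left).
Rotating 045° by 90° clockwise gives 135° — the wind blows toward the southeast.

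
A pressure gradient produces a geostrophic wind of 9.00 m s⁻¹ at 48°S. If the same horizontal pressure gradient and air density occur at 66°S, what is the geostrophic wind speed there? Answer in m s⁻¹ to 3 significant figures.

7.32 m s⁻¹

With the same pressure gradient and density, V_g ∝ 1/f ∝ 1/sin φ.
V₂ = V₁ · sin φ₁ / sin φ₂ = 9.00 × sin 48° / sin 66°
V₂ = 9.00 × 0.7431/0.9135 = 7.32 m s⁻¹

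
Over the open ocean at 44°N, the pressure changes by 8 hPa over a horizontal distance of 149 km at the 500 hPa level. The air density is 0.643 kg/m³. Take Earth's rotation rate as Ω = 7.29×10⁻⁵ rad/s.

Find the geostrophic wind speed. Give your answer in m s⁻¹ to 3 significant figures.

82.4 m s⁻¹

Coriolis parameter at 44°N:
f = 2Ω sin φ = 2 × 7.29×10⁻⁵ × sin 44° = 1.01×10⁻⁴ s⁻¹
Pressure gradient: |∂P/∂n| = 800 Pa / 149000 m = 5.37×10⁻³ Pa/m
Geostrophic balance (pressure-gradient force = Coriolis force):
V_g = (1/(fρ)) |∂P/∂n| = 5.37×10⁻³ / (1.01×10⁻⁴ × 0.643) = 82.4 m/s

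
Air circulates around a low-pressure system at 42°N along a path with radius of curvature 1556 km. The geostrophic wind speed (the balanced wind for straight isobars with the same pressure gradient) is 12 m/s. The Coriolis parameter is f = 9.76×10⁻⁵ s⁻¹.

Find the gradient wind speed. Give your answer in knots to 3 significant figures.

21.7 knots

Around a low, centrifugal force acts outward with Coriolis, so pressure-gradient force balances both:
(1/ρ)|∂P/∂n| = fV + V²/R  →  V² + fR·V − fR·V_g = 0
With fR = 9.76×10⁻⁵ × 1556×10³ m = 152 m/s:
V = [−fR + √((fR)² + 4 fR V_g)]/2 = [−152 + √(152² + 4×152×12)]/2 = 11.2 m/s
Subgeostrophic (V < V_g = 12 m/s), as expected around a low.
Converting: 11.2 m/s × 1.944 = 21.7 knots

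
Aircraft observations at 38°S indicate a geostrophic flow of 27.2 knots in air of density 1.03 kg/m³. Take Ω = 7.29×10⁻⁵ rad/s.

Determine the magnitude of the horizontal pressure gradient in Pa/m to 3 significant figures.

1.29×10⁻³ Pa/m

Coriolis parameter at 38°S:
f = 2Ω sin φ = 2 × 7.29×10⁻⁵ × sin 38° = 8.98×10⁻⁵ s⁻¹
Wind speed in SI: 27.2 knots = 14.0 m/s
Geostrophic balance rearranged: |∂P/∂n| = f ρ V_g
|∂P/∂n| = 8.98×10⁻⁵ × 1.03 × 14.0 = 1.29×10⁻³ Pa/m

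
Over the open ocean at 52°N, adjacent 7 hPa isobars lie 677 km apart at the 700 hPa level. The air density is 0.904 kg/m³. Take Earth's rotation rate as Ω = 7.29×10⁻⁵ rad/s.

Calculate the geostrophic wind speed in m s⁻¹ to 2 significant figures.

Coriolis parameter at 52°N:
f = 2Ω sin φ = 2 × 7.29×10⁻⁵ × sin 52° = 1.15×10⁻⁴ s⁻¹
Pressure gradient: |∂P/∂n| = 700 Pa / 677000 m = 1.03×10⁻³ Pa/m
Geostrophic balance (pressure-gradient force = Coriolis force):
V_g = (1/(fρ)) |∂P/∂n| = 1.03×10⁻³ / (1.15×10⁻⁴ × 0.904) = 9.96 m/s

10.0 m s⁻¹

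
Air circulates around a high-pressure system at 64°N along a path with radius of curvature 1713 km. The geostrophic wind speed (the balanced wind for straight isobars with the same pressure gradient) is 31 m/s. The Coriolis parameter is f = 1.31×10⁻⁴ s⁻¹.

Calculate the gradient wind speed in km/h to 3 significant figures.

134 km/h

Around a high, pressure-gradient force acts outward with centrifugal, so Coriolis balances both:
fV = (1/ρ)|∂P/∂n| + V²/R  →  V² − fR·V + fR·V_g = 0
With fR = 1.31×10⁻⁴ × 1713×10³ m = 224 m/s:
V = [fR − √((fR)² − 4 fR V_g)]/2 = [224 − √(224² − 4×224×31)]/2 = 37.2 m/s
Supergeostrophic (V > V_g = 31 m/s), as expected around a high.
Converting: 37.2 m/s × 3.6 = 134 km/h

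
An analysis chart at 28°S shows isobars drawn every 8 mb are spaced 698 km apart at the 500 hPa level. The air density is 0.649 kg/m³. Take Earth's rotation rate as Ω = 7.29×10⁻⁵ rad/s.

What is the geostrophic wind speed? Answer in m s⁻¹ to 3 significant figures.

Coriolis parameter at 28°S:
f = 2Ω sin φ = 2 × 7.29×10⁻⁵ × sin 28° = 6.84×10⁻⁵ s⁻¹
Pressure gradient: |∂P/∂n| = 800 Pa / 698000 m = 1.15×10⁻³ Pa/m
Geostrophic balance (pressure-gradient force = Coriolis force):
V_g = (1/(fρ)) |∂P/∂n| = 1.15×10⁻³ / (6.84×10⁻⁵ × 0.649) = 25.8 m/s

25.8 m s⁻¹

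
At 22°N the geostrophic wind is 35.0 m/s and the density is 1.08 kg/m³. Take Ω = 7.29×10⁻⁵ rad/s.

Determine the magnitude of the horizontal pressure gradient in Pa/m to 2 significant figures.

Coriolis parameter at 22°N:
f = 2Ω sin φ = 2 × 7.29×10⁻⁵ × sin 22° = 5.46×10⁻⁵ s⁻¹
Geostrophic balance rearranged: |∂P/∂n| = f ρ V_g
|∂P/∂n| = 5.46×10⁻⁵ × 1.08 × 35.0 = 2.06×10⁻³ Pa/m

2.1×10⁻³ Pa/m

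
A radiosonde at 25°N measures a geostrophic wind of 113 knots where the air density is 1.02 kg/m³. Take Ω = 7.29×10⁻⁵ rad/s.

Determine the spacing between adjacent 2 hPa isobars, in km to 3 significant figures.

Coriolis parameter at 25°N:
f = 2Ω sin φ = 2 × 7.29×10⁻⁵ × sin 25° = 6.16×10⁻⁵ s⁻¹
Wind speed in SI: 113 knots = 58.1 m/s
Geostrophic balance rearranged: |∂P/∂n| = f ρ V_g
|∂P/∂n| = 6.16×10⁻⁵ × 1.02 × 58.1 = 3.65×10⁻³ Pa/m
Isobar spacing: Δn = ΔP/|∂P/∂n| = 200 Pa / 3.65×10⁻³ Pa/m = 54740 m ≈ 54.7 km

54.7 km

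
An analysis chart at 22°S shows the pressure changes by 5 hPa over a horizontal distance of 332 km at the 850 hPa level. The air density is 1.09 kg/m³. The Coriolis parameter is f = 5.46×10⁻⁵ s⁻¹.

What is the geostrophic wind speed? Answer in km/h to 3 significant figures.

91.1 km/h

Pressure gradient: |∂P/∂n| = 500 Pa / 332000 m = 1.51×10⁻³ Pa/m
Geostrophic balance (pressure-gradient force = Coriolis force):
V_g = (1/(fρ)) |∂P/∂n| = 1.51×10⁻³ / (5.46×10⁻⁵ × 1.09) = 25.3 m/s
Converting: 25.3 m/s × 3.6 = 91.1 km/h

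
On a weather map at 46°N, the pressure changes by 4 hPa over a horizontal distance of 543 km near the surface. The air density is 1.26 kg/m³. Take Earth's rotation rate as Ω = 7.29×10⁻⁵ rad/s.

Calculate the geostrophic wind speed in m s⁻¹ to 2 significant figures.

Coriolis parameter at 46°N:
f = 2Ω sin φ = 2 × 7.29×10⁻⁵ × sin 46° = 1.05×10⁻⁴ s⁻¹
Pressure gradient: |∂P/∂n| = 400 Pa / 543000 m = 7.37×10⁻⁴ Pa/m
Geostrophic balance (pressure-gradient force = Coriolis force):
V_g = (1/(fρ)) |∂P/∂n| = 7.37×10⁻⁴ / (1.05×10⁻⁴ × 1.26) = 5.57 m/s

5.6 m s⁻¹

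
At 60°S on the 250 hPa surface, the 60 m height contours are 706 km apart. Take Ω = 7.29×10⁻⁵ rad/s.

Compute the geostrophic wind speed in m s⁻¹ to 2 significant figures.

6.6 m s⁻¹

Coriolis parameter at 60°S:
f = 2Ω sin φ = 2 × 7.29×10⁻⁵ × sin 60° = 1.26×10⁻⁴ s⁻¹
Height gradient: |∂Z/∂n| = 60 m / 706000 m = 8.50×10⁻⁵
On a pressure surface, geostrophic balance gives V_g = (g/f)|∂Z/∂n|:
V_g = 9.81 × 8.50×10⁻⁵ / 1.26×10⁻⁴ = 6.60 m/s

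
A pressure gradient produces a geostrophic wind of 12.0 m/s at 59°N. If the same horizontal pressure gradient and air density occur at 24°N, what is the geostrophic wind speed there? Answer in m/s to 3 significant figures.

With the same pressure gradient and density, V_g ∝ 1/f ∝ 1/sin φ.
V₂ = V₁ · sin φ₁ / sin φ₂ = 12.0 × sin 59° / sin 24°
V₂ = 12.0 × 0.8572/0.4067 = 25.3 m/s

25.3 m/s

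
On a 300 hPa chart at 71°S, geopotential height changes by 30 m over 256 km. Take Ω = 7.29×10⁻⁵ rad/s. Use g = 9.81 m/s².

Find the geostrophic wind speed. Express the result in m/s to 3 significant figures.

Coriolis parameter at 71°S:
f = 2Ω sin φ = 2 × 7.29×10⁻⁵ × sin 71° = 1.38×10⁻⁴ s⁻¹
Height gradient: |∂Z/∂n| = 30 m / 256000 m = 1.17×10⁻⁴
On a pressure surface, geostrophic balance gives V_g = (g/f)|∂Z/∂n|:
V_g = 9.81 × 1.17×10⁻⁴ / 1.38×10⁻⁴ = 8.34 m/s

8.34 m/s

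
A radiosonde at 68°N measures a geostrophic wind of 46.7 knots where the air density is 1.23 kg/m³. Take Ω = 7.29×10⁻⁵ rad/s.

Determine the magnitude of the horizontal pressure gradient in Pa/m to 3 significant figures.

Coriolis parameter at 68°N:
f = 2Ω sin φ = 2 × 7.29×10⁻⁵ × sin 68° = 1.35×10⁻⁴ s⁻¹
Wind speed in SI: 46.7 knots = 24.0 m/s
Geostrophic balance rearranged: |∂P/∂n| = f ρ V_g
|∂P/∂n| = 1.35×10⁻⁴ × 1.23 × 24.0 = 3.99×10⁻³ Pa/m

3.99×10⁻³ Pa/m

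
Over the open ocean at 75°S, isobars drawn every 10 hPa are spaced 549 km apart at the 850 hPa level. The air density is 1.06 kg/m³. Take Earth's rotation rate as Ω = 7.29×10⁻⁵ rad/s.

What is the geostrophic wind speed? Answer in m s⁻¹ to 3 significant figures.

Coriolis parameter at 75°S:
f = 2Ω sin φ = 2 × 7.29×10⁻⁵ × sin 75° = 1.41×10⁻⁴ s⁻¹
Pressure gradient: |∂P/∂n| = 1000 Pa / 549000 m = 1.82×10⁻³ Pa/m
Geostrophic balance (pressure-gradient force = Coriolis force):
V_g = (1/(fρ)) |∂P/∂n| = 1.82×10⁻³ / (1.41×10⁻⁴ × 1.06) = 12.2 m/s

12.2 m s⁻¹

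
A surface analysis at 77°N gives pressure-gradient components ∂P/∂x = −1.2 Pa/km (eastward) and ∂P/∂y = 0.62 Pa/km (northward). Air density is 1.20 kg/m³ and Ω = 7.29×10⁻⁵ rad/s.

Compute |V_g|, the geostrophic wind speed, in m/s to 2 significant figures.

7.9 m/s

Coriolis parameter at 77°N:
f = 2Ω sin φ = 2 × 7.29×10⁻⁵ × sin 77° = 1.42×10⁻⁴ s⁻¹
Component geostrophic relations (x east, y north):
u_g = −(1/(fρ)) ∂P/∂y,  v_g = (1/(fρ)) ∂P/∂x
u_g = −(0.62×10⁻³)/(1.42×10⁻⁴ × 1.20) = −3.64 m/s;  v_g = (−1.2×10⁻³)/(1.42×10⁻⁴ × 1.20) = −7.04 m/s
|V_g| = √(u_g² + v_g²) = 7.92 m/s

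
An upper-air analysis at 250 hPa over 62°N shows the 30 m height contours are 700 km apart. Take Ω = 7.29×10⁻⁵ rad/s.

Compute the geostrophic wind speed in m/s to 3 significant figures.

Coriolis parameter at 62°N:
f = 2Ω sin φ = 2 × 7.29×10⁻⁵ × sin 62° = 1.29×10⁻⁴ s⁻¹
Height gradient: |∂Z/∂n| = 30 m / 700000 m = 4.29×10⁻⁵
On a pressure surface, geostrophic balance gives V_g = (g/f)|∂Z/∂n|:
V_g = 9.81 × 4.29×10⁻⁵ / 1.29×10⁻⁴ = 3.27 m/s

3.27 m/s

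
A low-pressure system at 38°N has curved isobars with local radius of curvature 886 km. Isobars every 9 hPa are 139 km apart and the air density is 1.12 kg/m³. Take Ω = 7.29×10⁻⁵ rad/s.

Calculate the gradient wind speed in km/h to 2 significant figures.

Coriolis parameter at 38°N:
f = 2Ω sin φ = 2 × 7.29×10⁻⁵ × sin 38° = 8.98×10⁻⁵ s⁻¹
Pressure gradient: |∂P/∂n| = 900 Pa / 139000 m = 6.47×10⁻³ Pa/m
Geostrophic speed: V_g = |∂P/∂n|/(fρ) = 6.47×10⁻³/(8.98×10⁻⁵ × 1.12) = 64.4 m/s
Around a low, centrifugal force acts outward with Coriolis, so pressure-gradient force balances both:
(1/ρ)|∂P/∂n| = fV + V²/R  →  V² + fR·V − fR·V_g = 0
With fR = 8.98×10⁻⁵ × 886×10³ m = 79.5 m/s:
V = [−fR + √((fR)² + 4 fR V_g)]/2 = [−79.5 + √(79.5² + 4×79.5×64.4)]/2 = 42.1 m/s
Subgeostrophic (V < V_g = 64.4 m/s), as expected around a low.
Converting: 42.1 m/s × 3.6 = 150 km/h

150 km/h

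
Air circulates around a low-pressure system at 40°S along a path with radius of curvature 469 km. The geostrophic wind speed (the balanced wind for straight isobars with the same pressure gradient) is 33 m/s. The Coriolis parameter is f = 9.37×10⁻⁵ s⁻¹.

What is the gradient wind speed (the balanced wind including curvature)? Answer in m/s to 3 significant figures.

22.0 m/s

Around a low, centrifugal force acts outward with Coriolis, so pressure-gradient force balances both:
(1/ρ)|∂P/∂n| = fV + V²/R  →  V² + fR·V − fR·V_g = 0
With fR = 9.37×10⁻⁵ × 469×10³ m = 43.9 m/s:
V = [−fR + √((fR)² + 4 fR V_g)]/2 = [−43.9 + √(43.9² + 4×43.9×33)]/2 = 22 m/s
Subgeostrophic (V < V_g = 33 m/s), as expected around a low.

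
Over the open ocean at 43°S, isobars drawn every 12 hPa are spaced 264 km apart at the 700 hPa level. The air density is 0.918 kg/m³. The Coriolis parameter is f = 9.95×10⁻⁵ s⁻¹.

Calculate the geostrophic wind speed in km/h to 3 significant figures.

Pressure gradient: |∂P/∂n| = 1200 Pa / 264000 m = 4.55×10⁻³ Pa/m
Geostrophic balance (pressure-gradient force = Coriolis force):
V_g = (1/(fρ)) |∂P/∂n| = 4.55×10⁻³ / (9.95×10⁻⁵ × 0.918) = 49.8 m/s
Converting: 49.8 m/s × 3.6 = 179 km/h

179 km/h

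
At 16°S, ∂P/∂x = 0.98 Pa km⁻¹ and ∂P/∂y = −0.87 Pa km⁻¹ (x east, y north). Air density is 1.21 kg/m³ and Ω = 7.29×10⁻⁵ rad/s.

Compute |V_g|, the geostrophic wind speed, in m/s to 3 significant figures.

26.9 m/s

Coriolis parameter at 16°S:
f = 2Ω sin φ = 2 × 7.29×10⁻⁵ × sin 16° = 4.02×10⁻⁵ s⁻¹
In the Southern Hemisphere f is negative: f = −4.02×10⁻⁵ s⁻¹.
Component geostrophic relations (x east, y north):
u_g = −(1/(fρ)) ∂P/∂y,  v_g = (1/(fρ)) ∂P/∂x
u_g = −(−0.87×10⁻³)/(−4.02×10⁻⁵ × 1.21) = −17.9 m/s;  v_g = (0.98×10⁻³)/(−4.02×10⁻⁵ × 1.21) = −20.2 m/s
|V_g| = √(u_g² + v_g²) = 26.9 m/s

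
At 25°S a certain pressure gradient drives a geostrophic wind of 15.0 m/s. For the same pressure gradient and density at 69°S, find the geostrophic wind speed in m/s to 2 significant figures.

6.8 m/s

With the same pressure gradient and density, V_g ∝ 1/f ∝ 1/sin φ.
V₂ = V₁ · sin φ₁ / sin φ₂ = 15.0 × sin 25° / sin 69°
V₂ = 15.0 × 0.4226/0.9336 = 6.8 m/s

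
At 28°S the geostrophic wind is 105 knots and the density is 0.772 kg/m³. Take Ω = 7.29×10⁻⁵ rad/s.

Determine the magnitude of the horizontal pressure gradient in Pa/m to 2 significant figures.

Coriolis parameter at 28°S:
f = 2Ω sin φ = 2 × 7.29×10⁻⁵ × sin 28° = 6.84×10⁻⁵ s⁻¹
Wind speed in SI: 105 knots = 54.0 m/s
Geostrophic balance rearranged: |∂P/∂n| = f ρ V_g
|∂P/∂n| = 6.84×10⁻⁵ × 0.772 × 54.0 = 2.85×10⁻³ Pa/m

2.9×10⁻³ Pa/m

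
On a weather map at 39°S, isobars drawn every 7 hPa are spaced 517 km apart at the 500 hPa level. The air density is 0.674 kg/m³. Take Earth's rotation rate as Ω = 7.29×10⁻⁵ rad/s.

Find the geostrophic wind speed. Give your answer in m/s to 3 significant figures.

Coriolis parameter at 39°S:
f = 2Ω sin φ = 2 × 7.29×10⁻⁵ × sin 39° = 9.18×10⁻⁵ s⁻¹
Pressure gradient: |∂P/∂n| = 700 Pa / 517000 m = 1.35×10⁻³ Pa/m
Geostrophic balance (pressure-gradient force = Coriolis force):
V_g = (1/(fρ)) |∂P/∂n| = 1.35×10⁻³ / (9.18×10⁻⁵ × 0.674) = 21.9 m/s

21.9 m/s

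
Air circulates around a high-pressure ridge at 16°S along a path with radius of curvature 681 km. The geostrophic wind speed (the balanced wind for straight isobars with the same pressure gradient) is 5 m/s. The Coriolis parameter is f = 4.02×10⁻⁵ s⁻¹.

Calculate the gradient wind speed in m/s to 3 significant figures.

Around a high, pressure-gradient force acts outward with centrifugal, so Coriolis balances both:
fV = (1/ρ)|∂P/∂n| + V²/R  →  V² − fR·V + fR·V_g = 0
With fR = 4.02×10⁻⁵ × 681×10³ m = 27.4 m/s:
V = [fR − √((fR)² − 4 fR V_g)]/2 = [27.4 − √(27.4² − 4×27.4×5)]/2 = 6.58 m/s
Supergeostrophic (V > V_g = 5 m/s), as expected around a high.

6.58 m/s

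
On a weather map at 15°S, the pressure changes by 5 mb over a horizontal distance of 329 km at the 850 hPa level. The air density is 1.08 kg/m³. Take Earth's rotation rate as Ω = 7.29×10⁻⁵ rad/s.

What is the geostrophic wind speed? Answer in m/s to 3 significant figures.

Coriolis parameter at 15°S:
f = 2Ω sin φ = 2 × 7.29×10⁻⁵ × sin 15° = 3.77×10⁻⁵ s⁻¹
Pressure gradient: |∂P/∂n| = 500 Pa / 329000 m = 1.52×10⁻³ Pa/m
Geostrophic balance (pressure-gradient force = Coriolis force):
V_g = (1/(fρ)) |∂P/∂n| = 1.52×10⁻³ / (3.77×10⁻⁵ × 1.08) = 37.3 m/s

37.3 m/s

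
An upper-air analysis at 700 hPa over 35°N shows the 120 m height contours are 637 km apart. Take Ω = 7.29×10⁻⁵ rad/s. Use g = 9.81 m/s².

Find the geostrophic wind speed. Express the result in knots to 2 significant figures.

Coriolis parameter at 35°N:
f = 2Ω sin φ = 2 × 7.29×10⁻⁵ × sin 35° = 8.36×10⁻⁵ s⁻¹
Height gradient: |∂Z/∂n| = 120 m / 637000 m = 1.88×10⁻⁴
On a pressure surface, geostrophic balance gives V_g = (g/f)|∂Z/∂n|:
V_g = 9.81 × 1.88×10⁻⁴ / 8.36×10⁻⁵ = 22.1 m/s
Converting: 22.1 m/s × 1.944 = 43 knots

43 knots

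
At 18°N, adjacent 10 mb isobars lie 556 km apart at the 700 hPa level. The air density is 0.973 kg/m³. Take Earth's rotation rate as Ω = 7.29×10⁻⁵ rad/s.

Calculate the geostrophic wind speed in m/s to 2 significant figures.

41 m/s

Coriolis parameter at 18°N:
f = 2Ω sin φ = 2 × 7.29×10⁻⁵ × sin 18° = 4.51×10⁻⁵ s⁻¹
Pressure gradient: |∂P/∂n| = 1000 Pa / 556000 m = 1.80×10⁻³ Pa/m
Geostrophic balance (pressure-gradient force = Coriolis force):
V_g = (1/(fρ)) |∂P/∂n| = 1.80×10⁻³ / (4.51×10⁻⁵ × 0.973) = 41.0 m/s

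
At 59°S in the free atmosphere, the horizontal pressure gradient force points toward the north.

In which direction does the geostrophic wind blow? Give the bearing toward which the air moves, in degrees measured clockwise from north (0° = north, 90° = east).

270°

The pressure-gradient force points toward the north (bearing 000°).
Geostrophic balance: in the Southern Hemisphere the Coriolis force deflects motion to the left, so the geostrophic wind blows 90° to the left of the pressure-gradient force (low pressure on the right).
Rotating 000° by 90° counterclockwise gives 270° — the wind blows toward the west.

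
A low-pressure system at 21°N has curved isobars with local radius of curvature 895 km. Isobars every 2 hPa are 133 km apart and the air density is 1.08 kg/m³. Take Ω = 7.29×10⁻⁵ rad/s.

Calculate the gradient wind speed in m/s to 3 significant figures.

19.0 m/s

Coriolis parameter at 21°N:
f = 2Ω sin φ = 2 × 7.29×10⁻⁵ × sin 21° = 5.23×10⁻⁵ s⁻¹
Pressure gradient: |∂P/∂n| = 200 Pa / 133000 m = 1.50×10⁻³ Pa/m
Geostrophic speed: V_g = |∂P/∂n|/(fρ) = 1.50×10⁻³/(5.23×10⁻⁵ × 1.08) = 26.6 m/s
Around a low, centrifugal force acts outward with Coriolis, so pressure-gradient force balances both:
(1/ρ)|∂P/∂n| = fV + V²/R  →  V² + fR·V − fR·V_g = 0
With fR = 5.23×10⁻⁵ × 895×10³ m = 46.8 m/s:
V = [−fR + √((fR)² + 4 fR V_g)]/2 = [−46.8 + √(46.8² + 4×46.8×26.6)]/2 = 19 m/s
Subgeostrophic (V < V_g = 26.6 m/s), as expected around a low.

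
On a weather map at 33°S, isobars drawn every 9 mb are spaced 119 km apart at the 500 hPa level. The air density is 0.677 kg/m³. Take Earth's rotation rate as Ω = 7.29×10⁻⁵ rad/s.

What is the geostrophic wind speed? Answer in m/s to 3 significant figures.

141 m/s

Coriolis parameter at 33°S:
f = 2Ω sin φ = 2 × 7.29×10⁻⁵ × sin 33° = 7.94×10⁻⁵ s⁻¹
Pressure gradient: |∂P/∂n| = 900 Pa / 119000 m = 7.56×10⁻³ Pa/m
Geostrophic balance (pressure-gradient force = Coriolis force):
V_g = (1/(fρ)) |∂P/∂n| = 7.56×10⁻³ / (7.94×10⁻⁵ × 0.677) = 141 m/s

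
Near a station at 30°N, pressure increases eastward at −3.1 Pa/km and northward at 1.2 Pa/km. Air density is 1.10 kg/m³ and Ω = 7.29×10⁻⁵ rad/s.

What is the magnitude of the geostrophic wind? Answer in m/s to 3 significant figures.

Coriolis parameter at 30°N:
f = 2Ω sin φ = 2 × 7.29×10⁻⁵ × sin 30° = 7.29×10⁻⁵ s⁻¹
Component geostrophic relations (x east, y north):
u_g = −(1/(fρ)) ∂P/∂y,  v_g = (1/(fρ)) ∂P/∂x
u_g = −(1.2×10⁻³)/(7.29×10⁻⁵ × 1.10) = −15.0 m/s;  v_g = (−3.1×10⁻³)/(7.29×10⁻⁵ × 1.10) = −38.7 m/s
|V_g| = √(u_g² + v_g²) = 41.5 m/s

41.5 m/s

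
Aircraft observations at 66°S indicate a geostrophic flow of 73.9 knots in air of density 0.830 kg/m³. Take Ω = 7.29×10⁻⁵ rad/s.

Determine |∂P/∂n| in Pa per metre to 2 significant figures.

4.2×10⁻³ Pa/m

Coriolis parameter at 66°S:
f = 2Ω sin φ = 2 × 7.29×10⁻⁵ × sin 66° = 1.33×10⁻⁴ s⁻¹
Wind speed in SI: 73.9 knots = 38.0 m/s
Geostrophic balance rearranged: |∂P/∂n| = f ρ V_g
|∂P/∂n| = 1.33×10⁻⁴ × 0.830 × 38.0 = 4.20×10⁻³ Pa/m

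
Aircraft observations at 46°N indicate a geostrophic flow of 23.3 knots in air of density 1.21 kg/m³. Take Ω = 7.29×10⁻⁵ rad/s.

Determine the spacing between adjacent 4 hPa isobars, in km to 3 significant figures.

263 km

Coriolis parameter at 46°N:
f = 2Ω sin φ = 2 × 7.29×10⁻⁵ × sin 46° = 1.05×10⁻⁴ s⁻¹
Wind speed in SI: 23.3 knots = 12.0 m/s
Geostrophic balance rearranged: |∂P/∂n| = f ρ V_g
|∂P/∂n| = 1.05×10⁻⁴ × 1.21 × 12.0 = 1.52×10⁻³ Pa/m
Isobar spacing: Δn = ΔP/|∂P/∂n| = 400 Pa / 1.52×10⁻³ Pa/m = 262960 m ≈ 263 km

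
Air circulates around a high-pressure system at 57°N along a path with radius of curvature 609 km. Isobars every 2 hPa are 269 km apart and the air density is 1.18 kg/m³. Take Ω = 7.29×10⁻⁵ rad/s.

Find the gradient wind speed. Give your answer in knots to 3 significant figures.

10.8 knots

Coriolis parameter at 57°N:
f = 2Ω sin φ = 2 × 7.29×10⁻⁵ × sin 57° = 1.22×10⁻⁴ s⁻¹
Pressure gradient: |∂P/∂n| = 200 Pa / 269000 m = 7.43×10⁻⁴ Pa/m
Geostrophic speed: V_g = |∂P/∂n|/(fρ) = 7.43×10⁻⁴/(1.22×10⁻⁴ × 1.18) = 5.15 m/s
Around a high, pressure-gradient force acts outward with centrifugal, so Coriolis balances both:
fV = (1/ρ)|∂P/∂n| + V²/R  →  V² − fR·V + fR·V_g = 0
With fR = 1.22×10⁻⁴ × 609×10³ m = 74.5 m/s:
V = [fR − √((fR)² − 4 fR V_g)]/2 = [74.5 − √(74.5² − 4×74.5×5.15)]/2 = 5.57 m/s
Supergeostrophic (V > V_g = 5.15 m/s), as expected around a high.
Converting: 5.57 m/s × 1.944 = 10.8 knots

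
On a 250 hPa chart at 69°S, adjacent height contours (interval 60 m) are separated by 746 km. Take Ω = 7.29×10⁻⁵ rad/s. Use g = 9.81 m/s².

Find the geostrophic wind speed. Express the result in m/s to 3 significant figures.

Coriolis parameter at 69°S:
f = 2Ω sin φ = 2 × 7.29×10⁻⁵ × sin 69° = 1.36×10⁻⁴ s⁻¹
Height gradient: |∂Z/∂n| = 60 m / 746000 m = 8.04×10⁻⁵
On a pressure surface, geostrophic balance gives V_g = (g/f)|∂Z/∂n|:
V_g = 9.81 × 8.04×10⁻⁵ / 1.36×10⁻⁴ = 5.80 m/s

5.80 m/s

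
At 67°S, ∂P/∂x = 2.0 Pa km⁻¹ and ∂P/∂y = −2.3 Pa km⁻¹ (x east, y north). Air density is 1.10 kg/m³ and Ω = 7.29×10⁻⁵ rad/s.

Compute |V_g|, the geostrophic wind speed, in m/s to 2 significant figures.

Coriolis parameter at 67°S:
f = 2Ω sin φ = 2 × 7.29×10⁻⁵ × sin 67° = 1.34×10⁻⁴ s⁻¹
In the Southern Hemisphere f is negative: f = −1.34×10⁻⁴ s⁻¹.
Component geostrophic relations (x east, y north):
u_g = −(1/(fρ)) ∂P/∂y,  v_g = (1/(fρ)) ∂P/∂x
u_g = −(−2.3×10⁻³)/(−1.34×10⁻⁴ × 1.10) = −15.6 m/s;  v_g = (2.0×10⁻³)/(−1.34×10⁻⁴ × 1.10) = −13.5 m/s
|V_g| = √(u_g² + v_g²) = 20.6 m/s

21 m/s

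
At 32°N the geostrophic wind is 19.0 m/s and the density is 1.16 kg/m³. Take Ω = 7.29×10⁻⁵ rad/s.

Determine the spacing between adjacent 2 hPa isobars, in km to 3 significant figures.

Coriolis parameter at 32°N:
f = 2Ω sin φ = 2 × 7.29×10⁻⁵ × sin 32° = 7.73×10⁻⁵ s⁻¹
Geostrophic balance rearranged: |∂P/∂n| = f ρ V_g
|∂P/∂n| = 7.73×10⁻⁵ × 1.16 × 19.0 = 1.70×10⁻³ Pa/m
Isobar spacing: Δn = ΔP/|∂P/∂n| = 200 Pa / 1.70×10⁻³ Pa/m = 117450 m ≈ 117 km

117 km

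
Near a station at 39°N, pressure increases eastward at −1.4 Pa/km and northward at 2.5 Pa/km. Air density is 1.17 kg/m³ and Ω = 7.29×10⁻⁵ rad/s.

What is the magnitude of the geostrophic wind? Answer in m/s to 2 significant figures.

27 m/s

Coriolis parameter at 39°N:
f = 2Ω sin φ = 2 × 7.29×10⁻⁵ × sin 39° = 9.18×10⁻⁵ s⁻¹
Component geostrophic relations (x east, y north):
u_g = −(1/(fρ)) ∂P/∂y,  v_g = (1/(fρ)) ∂P/∂x
u_g = −(2.5×10⁻³)/(9.18×10⁻⁵ × 1.17) = −23.3 m/s;  v_g = (−1.4×10⁻³)/(9.18×10⁻⁵ × 1.17) = −13.0 m/s
|V_g| = √(u_g² + v_g²) = 26.7 m/s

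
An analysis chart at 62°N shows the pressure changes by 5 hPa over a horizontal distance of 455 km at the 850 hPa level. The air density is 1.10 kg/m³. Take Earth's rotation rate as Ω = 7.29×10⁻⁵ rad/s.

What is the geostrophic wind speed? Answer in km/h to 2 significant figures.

Coriolis parameter at 62°N:
f = 2Ω sin φ = 2 × 7.29×10⁻⁵ × sin 62° = 1.29×10⁻⁴ s⁻¹
Pressure gradient: |∂P/∂n| = 500 Pa / 455000 m = 1.10×10⁻³ Pa/m
Geostrophic balance (pressure-gradient force = Coriolis force):
V_g = (1/(fρ)) |∂P/∂n| = 1.10×10⁻³ / (1.29×10⁻⁴ × 1.10) = 7.76 m/s
Converting: 7.76 m/s × 3.6 = 28 km/h

28 km/h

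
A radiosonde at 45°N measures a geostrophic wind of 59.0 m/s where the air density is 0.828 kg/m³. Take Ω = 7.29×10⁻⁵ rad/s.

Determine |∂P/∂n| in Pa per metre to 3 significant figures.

Coriolis parameter at 45°N:
f = 2Ω sin φ = 2 × 7.29×10⁻⁵ × sin 45° = 1.03×10⁻⁴ s⁻¹
Geostrophic balance rearranged: |∂P/∂n| = f ρ V_g
|∂P/∂n| = 1.03×10⁻⁴ × 0.828 × 59.0 = 5.04×10⁻³ Pa/m

5.04×10⁻³ Pa/m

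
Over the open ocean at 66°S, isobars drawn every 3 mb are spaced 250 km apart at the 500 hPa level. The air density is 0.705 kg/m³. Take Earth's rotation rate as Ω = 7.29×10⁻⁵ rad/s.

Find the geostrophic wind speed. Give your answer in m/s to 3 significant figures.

Coriolis parameter at 66°S:
f = 2Ω sin φ = 2 × 7.29×10⁻⁵ × sin 66° = 1.33×10⁻⁴ s⁻¹
Pressure gradient: |∂P/∂n| = 300 Pa / 250000 m = 1.20×10⁻³ Pa/m
Geostrophic balance (pressure-gradient force = Coriolis force):
V_g = (1/(fρ)) |∂P/∂n| = 1.20×10⁻³ / (1.33×10⁻⁴ × 0.705) = 12.8 m/s

12.8 m/s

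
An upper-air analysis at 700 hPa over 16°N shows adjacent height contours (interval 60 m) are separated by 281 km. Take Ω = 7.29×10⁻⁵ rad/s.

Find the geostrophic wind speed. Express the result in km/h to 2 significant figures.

Coriolis parameter at 16°N:
f = 2Ω sin φ = 2 × 7.29×10⁻⁵ × sin 16° = 4.02×10⁻⁵ s⁻¹
Height gradient: |∂Z/∂n| = 60 m / 281000 m = 2.14×10⁻⁴
On a pressure surface, geostrophic balance gives V_g = (g/f)|∂Z/∂n|:
V_g = 9.81 × 2.14×10⁻⁴ / 4.02×10⁻⁵ = 52.1 m/s
Converting: 52.1 m/s × 3.6 = 190 km/h

190 km/h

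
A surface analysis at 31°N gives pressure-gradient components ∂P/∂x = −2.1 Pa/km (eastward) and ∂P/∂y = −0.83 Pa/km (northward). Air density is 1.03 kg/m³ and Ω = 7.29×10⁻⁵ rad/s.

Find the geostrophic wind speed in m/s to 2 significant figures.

Coriolis parameter at 31°N:
f = 2Ω sin φ = 2 × 7.29×10⁻⁵ × sin 31° = 7.51×10⁻⁵ s⁻¹
Component geostrophic relations (x east, y north):
u_g = −(1/(fρ)) ∂P/∂y,  v_g = (1/(fρ)) ∂P/∂x
u_g = −(−0.83×10⁻³)/(7.51×10⁻⁵ × 1.03) = 10.7 m/s;  v_g = (−2.1×10⁻³)/(7.51×10⁻⁵ × 1.03) = −27.2 m/s
|V_g| = √(u_g² + v_g²) = 29.2 m/s

29 m/s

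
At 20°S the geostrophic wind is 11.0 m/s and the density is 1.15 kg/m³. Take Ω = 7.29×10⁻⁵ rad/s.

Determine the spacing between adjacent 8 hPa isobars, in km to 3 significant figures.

Coriolis parameter at 20°S:
f = 2Ω sin φ = 2 × 7.29×10⁻⁵ × sin 20° = 4.99×10⁻⁵ s⁻¹
Geostrophic balance rearranged: |∂P/∂n| = f ρ V_g
|∂P/∂n| = 4.99×10⁻⁵ × 1.15 × 11.0 = 6.31×10⁻⁴ Pa/m
Isobar spacing: Δn = ΔP/|∂P/∂n| = 800 Pa / 6.31×10⁻⁴ Pa/m = 1268207 m ≈ 1270 km

1270 km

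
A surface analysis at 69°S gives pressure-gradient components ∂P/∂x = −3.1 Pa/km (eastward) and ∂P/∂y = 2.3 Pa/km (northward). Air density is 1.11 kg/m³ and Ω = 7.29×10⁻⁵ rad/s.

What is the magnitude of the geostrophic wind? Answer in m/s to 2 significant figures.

Coriolis parameter at 69°S:
f = 2Ω sin φ = 2 × 7.29×10⁻⁵ × sin 69° = 1.36×10⁻⁴ s⁻¹
In the Southern Hemisphere f is negative: f = −1.36×10⁻⁴ s⁻¹.
Component geostrophic relations (x east, y north):
u_g = −(1/(fρ)) ∂P/∂y,  v_g = (1/(fρ)) ∂P/∂x
u_g = −(2.3×10⁻³)/(−1.36×10⁻⁴ × 1.11) = 15.2 m/s;  v_g = (−3.1×10⁻³)/(−1.36×10⁻⁴ × 1.11) = 20.5 m/s
|V_g| = √(u_g² + v_g²) = 25.5 m/s

26 m/s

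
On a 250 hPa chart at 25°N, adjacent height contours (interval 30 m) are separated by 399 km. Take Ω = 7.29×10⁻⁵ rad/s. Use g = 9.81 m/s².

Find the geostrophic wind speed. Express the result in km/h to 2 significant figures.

Coriolis parameter at 25°N:
f = 2Ω sin φ = 2 × 7.29×10⁻⁵ × sin 25° = 6.16×10⁻⁵ s⁻¹
Height gradient: |∂Z/∂n| = 30 m / 399000 m = 7.52×10⁻⁵
On a pressure surface, geostrophic balance gives V_g = (g/f)|∂Z/∂n|:
V_g = 9.81 × 7.52×10⁻⁵ / 6.16×10⁻⁵ = 12.0 m/s
Converting: 12.0 m/s × 3.6 = 43 km/h

43 km/h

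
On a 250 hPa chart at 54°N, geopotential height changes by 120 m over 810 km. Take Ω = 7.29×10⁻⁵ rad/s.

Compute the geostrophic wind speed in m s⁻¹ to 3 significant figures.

Coriolis parameter at 54°N:
f = 2Ω sin φ = 2 × 7.29×10⁻⁵ × sin 54° = 1.18×10⁻⁴ s⁻¹
Height gradient: |∂Z/∂n| = 120 m / 810000 m = 1.48×10⁻⁴
On a pressure surface, geostrophic balance gives V_g = (g/f)|∂Z/∂n|:
V_g = 9.81 × 1.48×10⁻⁴ / 1.18×10⁻⁴ = 12.3 m/s

12.3 m s⁻¹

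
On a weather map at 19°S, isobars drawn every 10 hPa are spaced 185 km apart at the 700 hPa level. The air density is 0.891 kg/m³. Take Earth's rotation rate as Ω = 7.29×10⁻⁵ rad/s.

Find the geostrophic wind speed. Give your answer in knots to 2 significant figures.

250 knots

Coriolis parameter at 19°S:
f = 2Ω sin φ = 2 × 7.29×10⁻⁵ × sin 19° = 4.75×10⁻⁵ s⁻¹
Pressure gradient: |∂P/∂n| = 1000 Pa / 185000 m = 5.41×10⁻³ Pa/m
Geostrophic balance (pressure-gradient force = Coriolis force):
V_g = (1/(fρ)) |∂P/∂n| = 5.41×10⁻³ / (4.75×10⁻⁵ × 0.891) = 128 m/s
Converting: 128 m/s × 1.944 = 250 knots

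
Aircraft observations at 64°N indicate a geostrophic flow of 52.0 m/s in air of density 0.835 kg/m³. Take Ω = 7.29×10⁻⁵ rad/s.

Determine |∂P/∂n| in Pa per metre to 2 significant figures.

5.7×10⁻³ Pa/m

Coriolis parameter at 64°N:
f = 2Ω sin φ = 2 × 7.29×10⁻⁵ × sin 64° = 1.31×10⁻⁴ s⁻¹
Geostrophic balance rearranged: |∂P/∂n| = f ρ V_g
|∂P/∂n| = 1.31×10⁻⁴ × 0.835 × 52.0 = 5.69×10⁻³ Pa/m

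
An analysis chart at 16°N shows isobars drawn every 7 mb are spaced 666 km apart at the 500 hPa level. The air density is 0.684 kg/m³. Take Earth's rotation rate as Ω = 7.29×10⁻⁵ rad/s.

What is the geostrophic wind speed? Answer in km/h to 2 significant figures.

Coriolis parameter at 16°N:
f = 2Ω sin φ = 2 × 7.29×10⁻⁵ × sin 16° = 4.02×10⁻⁵ s⁻¹
Pressure gradient: |∂P/∂n| = 700 Pa / 666000 m = 1.05×10⁻³ Pa/m
Geostrophic balance (pressure-gradient force = Coriolis force):
V_g = (1/(fρ)) |∂P/∂n| = 1.05×10⁻³ / (4.02×10⁻⁵ × 0.684) = 38.2 m/s
Converting: 38.2 m/s × 3.6 = 140 km/h

140 km/h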